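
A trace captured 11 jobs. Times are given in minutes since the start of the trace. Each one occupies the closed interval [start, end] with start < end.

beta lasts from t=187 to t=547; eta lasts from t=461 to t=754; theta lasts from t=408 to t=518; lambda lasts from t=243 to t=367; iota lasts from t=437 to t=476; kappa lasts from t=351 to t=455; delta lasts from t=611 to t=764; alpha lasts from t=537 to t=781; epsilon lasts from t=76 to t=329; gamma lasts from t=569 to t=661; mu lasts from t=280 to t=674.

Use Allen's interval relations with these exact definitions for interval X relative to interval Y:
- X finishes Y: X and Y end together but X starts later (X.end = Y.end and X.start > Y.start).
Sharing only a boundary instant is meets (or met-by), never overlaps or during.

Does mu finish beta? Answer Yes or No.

No

mu = [t=280, t=674], beta = [t=187, t=547].
Actual relation of mu to beta: overlapped-by.
Asked whether 'finishes' holds → No.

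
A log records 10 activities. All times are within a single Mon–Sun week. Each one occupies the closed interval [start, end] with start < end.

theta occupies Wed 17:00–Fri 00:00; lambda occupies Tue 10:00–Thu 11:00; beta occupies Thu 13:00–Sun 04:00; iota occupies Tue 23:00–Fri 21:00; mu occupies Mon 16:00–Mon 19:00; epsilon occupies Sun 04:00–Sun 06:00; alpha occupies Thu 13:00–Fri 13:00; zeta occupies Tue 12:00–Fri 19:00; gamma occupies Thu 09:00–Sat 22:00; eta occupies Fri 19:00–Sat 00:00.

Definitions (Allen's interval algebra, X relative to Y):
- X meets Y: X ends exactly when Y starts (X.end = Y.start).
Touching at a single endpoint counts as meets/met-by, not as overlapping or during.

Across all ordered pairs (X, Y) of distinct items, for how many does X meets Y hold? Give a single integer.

2

Checking all 90 ordered pairs for relation 'meets'; matching pairs in alphabetical order:
(beta, epsilon): beta meets epsilon ✓
(zeta, eta): zeta meets eta ✓
Count: 2.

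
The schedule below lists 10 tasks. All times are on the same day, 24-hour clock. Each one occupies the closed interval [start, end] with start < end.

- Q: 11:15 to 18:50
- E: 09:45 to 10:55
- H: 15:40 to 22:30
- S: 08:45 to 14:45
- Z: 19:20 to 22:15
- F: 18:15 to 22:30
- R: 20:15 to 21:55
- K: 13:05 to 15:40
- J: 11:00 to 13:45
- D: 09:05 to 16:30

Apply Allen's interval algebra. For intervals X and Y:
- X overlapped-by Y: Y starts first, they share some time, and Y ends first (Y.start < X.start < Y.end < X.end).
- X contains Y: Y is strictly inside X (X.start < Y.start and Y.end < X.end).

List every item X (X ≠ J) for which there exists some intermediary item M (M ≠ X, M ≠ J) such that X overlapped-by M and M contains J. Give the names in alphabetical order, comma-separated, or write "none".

D, H, K, Q

Target J = [11:00, 13:45].
Intermediaries M with M contains J: D, S.
Via D — items with X overlapped-by D: H, Q.
Via S — items with X overlapped-by S: D, K, Q.
Union: D, H, K, Q.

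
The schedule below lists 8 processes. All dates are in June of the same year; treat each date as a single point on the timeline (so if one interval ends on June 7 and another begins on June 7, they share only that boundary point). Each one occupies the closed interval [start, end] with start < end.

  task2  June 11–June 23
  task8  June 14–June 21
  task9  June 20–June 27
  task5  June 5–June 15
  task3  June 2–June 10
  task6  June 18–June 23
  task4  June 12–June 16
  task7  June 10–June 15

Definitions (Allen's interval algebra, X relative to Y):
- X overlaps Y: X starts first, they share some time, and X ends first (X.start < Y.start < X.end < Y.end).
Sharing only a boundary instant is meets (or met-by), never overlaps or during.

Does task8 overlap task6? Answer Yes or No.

task8 = [June 14, June 21], task6 = [June 18, June 23].
Actual relation of task8 to task6: overlaps.
Asked whether 'overlaps' holds → Yes.

Yes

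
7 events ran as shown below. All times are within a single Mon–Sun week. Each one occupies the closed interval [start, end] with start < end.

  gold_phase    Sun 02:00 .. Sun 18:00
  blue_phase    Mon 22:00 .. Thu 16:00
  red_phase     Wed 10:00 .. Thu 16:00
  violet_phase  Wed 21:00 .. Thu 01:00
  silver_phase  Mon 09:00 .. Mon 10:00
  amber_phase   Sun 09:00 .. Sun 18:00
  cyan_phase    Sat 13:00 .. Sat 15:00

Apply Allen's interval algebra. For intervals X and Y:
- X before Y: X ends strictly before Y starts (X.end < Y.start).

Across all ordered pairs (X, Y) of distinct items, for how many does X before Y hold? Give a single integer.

17

Checking all 42 ordered pairs for relation 'before'; matching pairs in alphabetical order:
(blue_phase, amber_phase): blue_phase before amber_phase ✓
(blue_phase, cyan_phase): blue_phase before cyan_phase ✓
(blue_phase, gold_phase): blue_phase before gold_phase ✓
(cyan_phase, amber_phase): cyan_phase before amber_phase ✓
(cyan_phase, gold_phase): cyan_phase before gold_phase ✓
(red_phase, amber_phase): red_phase before amber_phase ✓
(red_phase, cyan_phase): red_phase before cyan_phase ✓
(red_phase, gold_phase): red_phase before gold_phase ✓
(silver_phase, amber_phase): silver_phase before amber_phase ✓
(silver_phase, blue_phase): silver_phase before blue_phase ✓
(silver_phase, cyan_phase): silver_phase before cyan_phase ✓
(silver_phase, gold_phase): silver_phase before gold_phase ✓
(silver_phase, red_phase): silver_phase before red_phase ✓
(silver_phase, violet_phase): silver_phase before violet_phase ✓
(violet_phase, amber_phase): violet_phase before amber_phase ✓
(violet_phase, cyan_phase): violet_phase before cyan_phase ✓
(violet_phase, gold_phase): violet_phase before gold_phase ✓
Count: 17.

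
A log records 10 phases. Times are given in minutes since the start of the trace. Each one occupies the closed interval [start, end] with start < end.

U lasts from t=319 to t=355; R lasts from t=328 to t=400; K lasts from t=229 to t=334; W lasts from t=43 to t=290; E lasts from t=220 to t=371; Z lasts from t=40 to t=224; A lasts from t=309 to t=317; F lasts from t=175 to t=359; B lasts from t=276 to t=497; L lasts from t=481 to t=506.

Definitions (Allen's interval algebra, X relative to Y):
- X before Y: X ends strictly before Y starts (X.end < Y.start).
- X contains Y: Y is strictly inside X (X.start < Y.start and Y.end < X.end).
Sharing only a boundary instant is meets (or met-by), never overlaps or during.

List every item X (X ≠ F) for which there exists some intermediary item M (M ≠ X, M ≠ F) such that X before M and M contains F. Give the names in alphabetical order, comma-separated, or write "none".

none

Target F = [t=175, t=359].
Intermediaries M with M contains F: none.
Union: none.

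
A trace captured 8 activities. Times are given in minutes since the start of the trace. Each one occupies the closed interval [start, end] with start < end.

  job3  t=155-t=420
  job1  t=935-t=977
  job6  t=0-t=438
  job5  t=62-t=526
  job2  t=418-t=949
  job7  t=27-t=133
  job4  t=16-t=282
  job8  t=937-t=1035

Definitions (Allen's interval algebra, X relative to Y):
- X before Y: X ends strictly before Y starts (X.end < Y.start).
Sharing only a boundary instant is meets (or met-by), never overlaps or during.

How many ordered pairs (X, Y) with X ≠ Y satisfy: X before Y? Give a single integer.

Checking all 56 ordered pairs for relation 'before'; matching pairs in alphabetical order:
(job3, job1): job3 before job1 ✓
(job3, job8): job3 before job8 ✓
(job4, job1): job4 before job1 ✓
(job4, job2): job4 before job2 ✓
(job4, job8): job4 before job8 ✓
(job5, job1): job5 before job1 ✓
(job5, job8): job5 before job8 ✓
(job6, job1): job6 before job1 ✓
(job6, job8): job6 before job8 ✓
(job7, job1): job7 before job1 ✓
(job7, job2): job7 before job2 ✓
(job7, job3): job7 before job3 ✓
(job7, job8): job7 before job8 ✓
Count: 13.

13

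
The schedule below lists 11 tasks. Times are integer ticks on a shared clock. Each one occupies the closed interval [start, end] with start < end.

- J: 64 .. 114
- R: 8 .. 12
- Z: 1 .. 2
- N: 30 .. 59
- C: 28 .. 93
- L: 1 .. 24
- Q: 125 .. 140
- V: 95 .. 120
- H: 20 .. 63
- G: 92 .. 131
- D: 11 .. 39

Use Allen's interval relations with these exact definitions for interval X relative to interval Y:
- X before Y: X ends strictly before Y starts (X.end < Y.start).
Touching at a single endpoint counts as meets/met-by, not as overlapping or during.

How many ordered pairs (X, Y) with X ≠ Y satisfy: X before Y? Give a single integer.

38

Checking all 110 ordered pairs for relation 'before'; matching pairs in alphabetical order:
(C, Q): C before Q ✓
(C, V): C before V ✓
(D, G): D before G ✓
(D, J): D before J ✓
(D, Q): D before Q ✓
(D, V): D before V ✓
(H, G): H before G ✓
(H, J): H before J ✓
(H, Q): H before Q ✓
(H, V): H before V ✓
(J, Q): J before Q ✓
(L, C): L before C ✓
(L, G): L before G ✓
(L, J): L before J ✓
(L, N): L before N ✓
(L, Q): L before Q ✓
(L, V): L before V ✓
(N, G): N before G ✓
(N, J): N before J ✓
(N, Q): N before Q ✓
(N, V): N before V ✓
(R, C): R before C ✓
(R, G): R before G ✓
(R, H): R before H ✓
... plus 14 further pairs not listed.
Count: 38.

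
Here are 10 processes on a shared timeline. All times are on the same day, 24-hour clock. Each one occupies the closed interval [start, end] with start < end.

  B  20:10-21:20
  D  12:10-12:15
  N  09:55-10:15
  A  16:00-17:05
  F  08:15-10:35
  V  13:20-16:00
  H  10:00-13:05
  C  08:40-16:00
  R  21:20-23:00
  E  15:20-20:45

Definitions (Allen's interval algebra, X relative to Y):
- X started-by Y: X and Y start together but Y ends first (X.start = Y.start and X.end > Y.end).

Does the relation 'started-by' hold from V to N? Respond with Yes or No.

V = [13:20, 16:00], N = [09:55, 10:15].
Actual relation of V to N: after.
Asked whether 'started-by' holds → No.

No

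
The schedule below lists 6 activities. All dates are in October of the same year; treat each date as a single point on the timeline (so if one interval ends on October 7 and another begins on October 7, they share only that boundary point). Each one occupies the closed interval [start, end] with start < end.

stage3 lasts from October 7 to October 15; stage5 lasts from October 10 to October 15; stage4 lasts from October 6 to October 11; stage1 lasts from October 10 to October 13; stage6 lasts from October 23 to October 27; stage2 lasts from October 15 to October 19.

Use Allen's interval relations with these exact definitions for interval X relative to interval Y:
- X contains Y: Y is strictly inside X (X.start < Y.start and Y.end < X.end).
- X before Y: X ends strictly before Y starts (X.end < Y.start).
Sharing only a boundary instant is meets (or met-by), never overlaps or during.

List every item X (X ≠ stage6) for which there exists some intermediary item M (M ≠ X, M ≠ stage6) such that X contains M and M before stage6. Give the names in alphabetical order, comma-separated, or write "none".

Target stage6 = [October 23, October 27].
Intermediaries M with M before stage6: stage1, stage2, stage3, stage4, stage5.
Via stage1 — items with X contains stage1: stage3.
Via stage2 — items with X contains stage2: none.
Via stage3 — items with X contains stage3: none.
Via stage4 — items with X contains stage4: none.
Via stage5 — items with X contains stage5: none.
Union: stage3.

stage3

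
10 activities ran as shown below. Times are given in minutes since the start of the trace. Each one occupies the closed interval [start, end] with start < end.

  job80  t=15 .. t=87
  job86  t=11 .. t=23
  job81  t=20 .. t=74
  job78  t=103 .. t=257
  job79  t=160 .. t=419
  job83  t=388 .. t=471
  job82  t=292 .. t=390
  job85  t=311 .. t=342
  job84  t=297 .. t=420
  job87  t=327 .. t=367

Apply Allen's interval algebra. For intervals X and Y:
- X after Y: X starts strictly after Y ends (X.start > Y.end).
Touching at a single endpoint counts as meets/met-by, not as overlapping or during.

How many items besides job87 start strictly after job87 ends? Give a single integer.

1

Target job87 = [t=327, t=367].
job78 [t=103, t=257] → before → no.
job79 [t=160, t=419] → contains → no.
job80 [t=15, t=87] → before → no.
job81 [t=20, t=74] → before → no.
job82 [t=292, t=390] → contains → no.
job83 [t=388, t=471] → after → counts.
job84 [t=297, t=420] → contains → no.
job85 [t=311, t=342] → overlaps → no.
job86 [t=11, t=23] → before → no.
Total: 1.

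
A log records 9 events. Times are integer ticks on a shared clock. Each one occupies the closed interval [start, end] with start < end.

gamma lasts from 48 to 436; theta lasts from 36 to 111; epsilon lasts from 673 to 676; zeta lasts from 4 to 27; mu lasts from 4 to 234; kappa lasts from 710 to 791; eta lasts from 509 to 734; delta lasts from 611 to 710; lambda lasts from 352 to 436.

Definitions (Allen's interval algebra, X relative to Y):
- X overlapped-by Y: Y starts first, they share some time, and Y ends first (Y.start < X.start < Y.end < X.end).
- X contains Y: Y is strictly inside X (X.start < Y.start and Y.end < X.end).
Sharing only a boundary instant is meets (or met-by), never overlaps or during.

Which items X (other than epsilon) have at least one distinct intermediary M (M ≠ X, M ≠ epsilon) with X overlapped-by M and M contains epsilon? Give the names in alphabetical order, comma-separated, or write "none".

Target epsilon = [673, 676].
Intermediaries M with M contains epsilon: delta, eta.
Via delta — items with X overlapped-by delta: none.
Via eta — items with X overlapped-by eta: kappa.
Union: kappa.

kappa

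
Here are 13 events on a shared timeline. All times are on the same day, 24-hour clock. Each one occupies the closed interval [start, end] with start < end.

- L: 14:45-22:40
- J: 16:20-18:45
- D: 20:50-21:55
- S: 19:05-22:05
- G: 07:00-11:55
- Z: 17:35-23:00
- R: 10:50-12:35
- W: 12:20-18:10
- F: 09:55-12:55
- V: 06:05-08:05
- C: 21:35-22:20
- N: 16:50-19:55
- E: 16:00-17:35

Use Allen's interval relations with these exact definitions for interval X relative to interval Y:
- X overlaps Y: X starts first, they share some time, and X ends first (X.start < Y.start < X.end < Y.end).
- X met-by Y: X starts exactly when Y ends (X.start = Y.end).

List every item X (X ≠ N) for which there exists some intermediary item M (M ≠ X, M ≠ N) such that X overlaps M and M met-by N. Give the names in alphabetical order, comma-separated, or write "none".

none

Target N = [16:50, 19:55].
Intermediaries M with M met-by N: none.
Union: none.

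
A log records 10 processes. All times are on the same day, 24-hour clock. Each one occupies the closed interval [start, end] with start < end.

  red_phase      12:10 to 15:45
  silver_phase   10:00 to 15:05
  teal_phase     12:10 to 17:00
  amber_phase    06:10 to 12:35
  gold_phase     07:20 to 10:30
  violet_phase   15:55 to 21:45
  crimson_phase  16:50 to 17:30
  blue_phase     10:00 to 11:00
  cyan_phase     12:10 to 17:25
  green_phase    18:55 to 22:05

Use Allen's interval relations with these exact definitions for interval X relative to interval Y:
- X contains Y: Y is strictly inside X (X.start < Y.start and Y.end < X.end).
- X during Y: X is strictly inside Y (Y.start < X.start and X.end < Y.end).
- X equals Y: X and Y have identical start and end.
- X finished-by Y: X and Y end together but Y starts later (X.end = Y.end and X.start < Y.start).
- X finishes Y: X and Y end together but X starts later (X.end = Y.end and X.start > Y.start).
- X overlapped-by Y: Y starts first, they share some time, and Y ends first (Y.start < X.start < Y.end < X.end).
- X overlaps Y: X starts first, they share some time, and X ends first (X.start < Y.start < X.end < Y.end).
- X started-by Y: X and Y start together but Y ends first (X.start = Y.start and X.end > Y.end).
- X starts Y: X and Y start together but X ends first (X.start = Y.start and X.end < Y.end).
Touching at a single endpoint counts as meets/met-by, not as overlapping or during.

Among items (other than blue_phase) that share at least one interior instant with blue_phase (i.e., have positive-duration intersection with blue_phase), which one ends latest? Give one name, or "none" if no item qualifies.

silver_phase

Target blue_phase = [10:00, 11:00].
amber_phase [06:10, 12:35] → contains → candidate.
crimson_phase [16:50, 17:30] → after → excluded.
cyan_phase [12:10, 17:25] → after → excluded.
gold_phase [07:20, 10:30] → overlaps → candidate.
green_phase [18:55, 22:05] → after → excluded.
red_phase [12:10, 15:45] → after → excluded.
silver_phase [10:00, 15:05] → started-by → candidate.
teal_phase [12:10, 17:00] → after → excluded.
violet_phase [15:55, 21:45] → after → excluded.
Among candidates, latest end is 15:05 → silver_phase.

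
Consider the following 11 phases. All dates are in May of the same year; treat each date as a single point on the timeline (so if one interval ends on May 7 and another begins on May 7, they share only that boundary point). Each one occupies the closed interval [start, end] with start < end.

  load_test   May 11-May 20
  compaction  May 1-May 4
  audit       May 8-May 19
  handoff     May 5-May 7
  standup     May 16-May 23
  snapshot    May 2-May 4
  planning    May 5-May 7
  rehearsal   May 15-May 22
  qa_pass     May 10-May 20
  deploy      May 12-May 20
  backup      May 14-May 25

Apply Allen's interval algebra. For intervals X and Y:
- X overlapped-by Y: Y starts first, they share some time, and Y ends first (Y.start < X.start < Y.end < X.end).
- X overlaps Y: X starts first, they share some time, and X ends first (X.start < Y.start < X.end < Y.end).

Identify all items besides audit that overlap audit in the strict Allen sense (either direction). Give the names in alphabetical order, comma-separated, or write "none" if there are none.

Target audit = [May 8, May 19].
backup [May 14, May 25] → overlapped-by → yes.
compaction [May 1, May 4] → before → no.
deploy [May 12, May 20] → overlapped-by → yes.
handoff [May 5, May 7] → before → no.
load_test [May 11, May 20] → overlapped-by → yes.
planning [May 5, May 7] → before → no.
qa_pass [May 10, May 20] → overlapped-by → yes.
rehearsal [May 15, May 22] → overlapped-by → yes.
snapshot [May 2, May 4] → before → no.
standup [May 16, May 23] → overlapped-by → yes.
Result: backup, deploy, load_test, qa_pass, rehearsal, standup.

backup, deploy, load_test, qa_pass, rehearsal, standup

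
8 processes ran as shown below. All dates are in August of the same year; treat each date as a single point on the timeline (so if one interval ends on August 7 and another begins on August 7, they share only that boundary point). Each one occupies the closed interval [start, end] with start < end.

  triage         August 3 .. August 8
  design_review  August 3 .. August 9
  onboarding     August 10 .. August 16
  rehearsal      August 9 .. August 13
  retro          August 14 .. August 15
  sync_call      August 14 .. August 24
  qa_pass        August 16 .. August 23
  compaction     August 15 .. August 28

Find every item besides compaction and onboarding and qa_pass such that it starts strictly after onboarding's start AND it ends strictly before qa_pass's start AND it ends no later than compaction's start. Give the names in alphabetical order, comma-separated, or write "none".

retro

Conditions: its start is strictly after onboarding's start (X.start > August 10) AND its end is strictly before qa_pass's start (X.end < August 16) AND its end is no later than compaction's start (X.end <= August 15).
design_review: start August 3 > August 10? ✗; end August 9 < August 16? ✓; end August 9 <= August 15? ✓ → no.
rehearsal: start August 9 > August 10? ✗; end August 13 < August 16? ✓; end August 13 <= August 15? ✓ → no.
retro: start August 14 > August 10? ✓; end August 15 < August 16? ✓; end August 15 <= August 15? ✓ → yes.
sync_call: start August 14 > August 10? ✓; end August 24 < August 16? ✗; end August 24 <= August 15? ✗ → no.
triage: start August 3 > August 10? ✗; end August 8 < August 16? ✓; end August 8 <= August 15? ✓ → no.
Result: retro.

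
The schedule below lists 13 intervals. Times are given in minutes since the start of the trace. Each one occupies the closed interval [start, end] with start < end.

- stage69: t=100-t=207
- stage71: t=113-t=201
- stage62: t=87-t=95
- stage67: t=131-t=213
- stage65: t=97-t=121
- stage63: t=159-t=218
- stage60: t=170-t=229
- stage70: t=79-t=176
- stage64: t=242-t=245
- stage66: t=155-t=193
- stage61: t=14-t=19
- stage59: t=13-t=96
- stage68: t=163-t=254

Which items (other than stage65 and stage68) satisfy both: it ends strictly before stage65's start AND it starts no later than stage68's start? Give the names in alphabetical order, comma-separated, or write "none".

Conditions: its end is strictly before stage65's start (X.end < t=97) AND its start is no later than stage68's start (X.start <= t=163).
stage59: end t=96 < t=97? ✓; start t=13 <= t=163? ✓ → yes.
stage60: end t=229 < t=97? ✗; start t=170 <= t=163? ✗ → no.
stage61: end t=19 < t=97? ✓; start t=14 <= t=163? ✓ → yes.
stage62: end t=95 < t=97? ✓; start t=87 <= t=163? ✓ → yes.
stage63: end t=218 < t=97? ✗; start t=159 <= t=163? ✓ → no.
stage64: end t=245 < t=97? ✗; start t=242 <= t=163? ✗ → no.
stage66: end t=193 < t=97? ✗; start t=155 <= t=163? ✓ → no.
stage67: end t=213 < t=97? ✗; start t=131 <= t=163? ✓ → no.
stage69: end t=207 < t=97? ✗; start t=100 <= t=163? ✓ → no.
stage70: end t=176 < t=97? ✗; start t=79 <= t=163? ✓ → no.
stage71: end t=201 < t=97? ✗; start t=113 <= t=163? ✓ → no.
Result: stage59, stage61, stage62.

stage59, stage61, stage62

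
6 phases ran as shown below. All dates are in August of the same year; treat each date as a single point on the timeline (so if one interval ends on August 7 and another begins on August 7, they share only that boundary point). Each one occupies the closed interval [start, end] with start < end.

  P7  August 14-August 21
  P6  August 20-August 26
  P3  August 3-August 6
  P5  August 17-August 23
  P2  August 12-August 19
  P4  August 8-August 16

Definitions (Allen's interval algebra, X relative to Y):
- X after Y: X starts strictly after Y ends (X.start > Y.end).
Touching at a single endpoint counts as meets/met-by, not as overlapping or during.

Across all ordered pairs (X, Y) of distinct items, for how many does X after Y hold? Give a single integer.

8

Checking all 30 ordered pairs for relation 'after'; matching pairs in alphabetical order:
(P2, P3): P2 after P3 ✓
(P4, P3): P4 after P3 ✓
(P5, P3): P5 after P3 ✓
(P5, P4): P5 after P4 ✓
(P6, P2): P6 after P2 ✓
(P6, P3): P6 after P3 ✓
(P6, P4): P6 after P4 ✓
(P7, P3): P7 after P3 ✓
Count: 8.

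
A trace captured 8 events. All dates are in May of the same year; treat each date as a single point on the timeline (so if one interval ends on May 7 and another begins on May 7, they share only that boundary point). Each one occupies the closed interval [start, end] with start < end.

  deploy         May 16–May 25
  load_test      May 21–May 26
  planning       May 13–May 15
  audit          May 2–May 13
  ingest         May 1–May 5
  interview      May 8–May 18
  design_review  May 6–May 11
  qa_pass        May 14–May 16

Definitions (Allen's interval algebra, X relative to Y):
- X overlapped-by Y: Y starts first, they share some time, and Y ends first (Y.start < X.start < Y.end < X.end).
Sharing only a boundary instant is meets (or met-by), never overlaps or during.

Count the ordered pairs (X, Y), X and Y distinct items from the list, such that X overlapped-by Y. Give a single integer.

Checking all 56 ordered pairs for relation 'overlapped-by'; matching pairs in alphabetical order:
(audit, ingest): audit overlapped-by ingest ✓
(deploy, interview): deploy overlapped-by interview ✓
(interview, audit): interview overlapped-by audit ✓
(interview, design_review): interview overlapped-by design_review ✓
(load_test, deploy): load_test overlapped-by deploy ✓
(qa_pass, planning): qa_pass overlapped-by planning ✓
Count: 6.

6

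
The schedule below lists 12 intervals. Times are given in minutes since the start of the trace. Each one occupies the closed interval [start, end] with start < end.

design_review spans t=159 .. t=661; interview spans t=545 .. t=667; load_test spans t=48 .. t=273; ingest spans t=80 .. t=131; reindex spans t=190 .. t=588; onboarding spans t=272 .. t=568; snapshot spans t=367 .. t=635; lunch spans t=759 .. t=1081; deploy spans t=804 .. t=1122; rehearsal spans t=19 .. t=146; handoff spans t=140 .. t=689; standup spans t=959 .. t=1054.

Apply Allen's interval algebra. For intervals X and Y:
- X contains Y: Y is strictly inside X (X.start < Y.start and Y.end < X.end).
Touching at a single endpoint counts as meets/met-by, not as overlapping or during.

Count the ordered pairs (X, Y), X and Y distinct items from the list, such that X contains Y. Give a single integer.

Checking all 132 ordered pairs for relation 'contains'; matching pairs in alphabetical order:
(deploy, standup): deploy contains standup ✓
(design_review, onboarding): design_review contains onboarding ✓
(design_review, reindex): design_review contains reindex ✓
(design_review, snapshot): design_review contains snapshot ✓
(handoff, design_review): handoff contains design_review ✓
(handoff, interview): handoff contains interview ✓
(handoff, onboarding): handoff contains onboarding ✓
(handoff, reindex): handoff contains reindex ✓
(handoff, snapshot): handoff contains snapshot ✓
(load_test, ingest): load_test contains ingest ✓
(lunch, standup): lunch contains standup ✓
(rehearsal, ingest): rehearsal contains ingest ✓
(reindex, onboarding): reindex contains onboarding ✓
Count: 13.

13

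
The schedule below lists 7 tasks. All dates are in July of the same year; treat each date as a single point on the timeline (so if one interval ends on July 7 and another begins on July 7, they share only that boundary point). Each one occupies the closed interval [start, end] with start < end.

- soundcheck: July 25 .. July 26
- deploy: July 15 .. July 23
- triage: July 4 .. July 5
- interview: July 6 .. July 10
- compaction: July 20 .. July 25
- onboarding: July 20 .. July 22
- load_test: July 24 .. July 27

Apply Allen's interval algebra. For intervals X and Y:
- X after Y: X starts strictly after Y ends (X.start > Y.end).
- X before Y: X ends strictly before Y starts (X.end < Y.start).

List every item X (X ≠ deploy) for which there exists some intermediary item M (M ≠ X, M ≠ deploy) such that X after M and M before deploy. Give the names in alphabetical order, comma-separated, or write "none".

Target deploy = [July 15, July 23].
Intermediaries M with M before deploy: interview, triage.
Via interview — items with X after interview: compaction, load_test, onboarding, soundcheck.
Via triage — items with X after triage: compaction, interview, load_test, onboarding, soundcheck.
Union: compaction, interview, load_test, onboarding, soundcheck.

compaction, interview, load_test, onboarding, soundcheck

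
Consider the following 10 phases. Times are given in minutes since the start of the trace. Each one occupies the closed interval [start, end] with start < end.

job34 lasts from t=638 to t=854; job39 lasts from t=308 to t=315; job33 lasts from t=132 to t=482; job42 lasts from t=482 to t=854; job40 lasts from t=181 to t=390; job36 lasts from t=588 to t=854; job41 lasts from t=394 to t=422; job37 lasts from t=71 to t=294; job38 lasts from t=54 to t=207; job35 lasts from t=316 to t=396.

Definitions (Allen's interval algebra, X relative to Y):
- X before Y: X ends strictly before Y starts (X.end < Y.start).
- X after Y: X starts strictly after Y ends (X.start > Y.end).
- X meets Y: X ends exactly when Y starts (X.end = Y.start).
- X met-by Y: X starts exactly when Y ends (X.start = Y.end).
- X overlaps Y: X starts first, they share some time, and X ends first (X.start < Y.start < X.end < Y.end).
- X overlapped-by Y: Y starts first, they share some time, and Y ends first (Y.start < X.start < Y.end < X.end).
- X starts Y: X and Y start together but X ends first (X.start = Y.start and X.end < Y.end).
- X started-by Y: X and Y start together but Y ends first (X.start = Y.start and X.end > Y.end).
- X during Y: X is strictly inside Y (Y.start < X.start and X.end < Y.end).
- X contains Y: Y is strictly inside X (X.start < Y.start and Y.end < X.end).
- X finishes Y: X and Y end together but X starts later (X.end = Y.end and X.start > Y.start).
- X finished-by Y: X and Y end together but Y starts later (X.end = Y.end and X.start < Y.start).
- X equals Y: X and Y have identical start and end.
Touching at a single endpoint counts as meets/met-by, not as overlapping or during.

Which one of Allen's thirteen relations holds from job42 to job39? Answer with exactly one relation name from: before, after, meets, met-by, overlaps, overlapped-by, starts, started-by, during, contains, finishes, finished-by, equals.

after

job42 = [t=482, t=854]; job39 = [t=308, t=315].
Compare endpoints: job42.start > job39.start, job42.start > job39.end, job42.end > job39.start, job42.end > job39.end.
That pattern is 'after'.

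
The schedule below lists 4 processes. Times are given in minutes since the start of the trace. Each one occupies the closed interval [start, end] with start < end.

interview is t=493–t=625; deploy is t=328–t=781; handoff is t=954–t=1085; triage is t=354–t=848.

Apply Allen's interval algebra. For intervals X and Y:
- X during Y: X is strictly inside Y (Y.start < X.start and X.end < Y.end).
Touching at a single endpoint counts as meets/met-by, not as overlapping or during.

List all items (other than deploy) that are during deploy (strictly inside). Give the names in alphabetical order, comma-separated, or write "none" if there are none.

interview

Target deploy = [t=328, t=781].
handoff [t=954, t=1085] → after → no.
interview [t=493, t=625] → during → yes.
triage [t=354, t=848] → overlapped-by → no.
Result: interview.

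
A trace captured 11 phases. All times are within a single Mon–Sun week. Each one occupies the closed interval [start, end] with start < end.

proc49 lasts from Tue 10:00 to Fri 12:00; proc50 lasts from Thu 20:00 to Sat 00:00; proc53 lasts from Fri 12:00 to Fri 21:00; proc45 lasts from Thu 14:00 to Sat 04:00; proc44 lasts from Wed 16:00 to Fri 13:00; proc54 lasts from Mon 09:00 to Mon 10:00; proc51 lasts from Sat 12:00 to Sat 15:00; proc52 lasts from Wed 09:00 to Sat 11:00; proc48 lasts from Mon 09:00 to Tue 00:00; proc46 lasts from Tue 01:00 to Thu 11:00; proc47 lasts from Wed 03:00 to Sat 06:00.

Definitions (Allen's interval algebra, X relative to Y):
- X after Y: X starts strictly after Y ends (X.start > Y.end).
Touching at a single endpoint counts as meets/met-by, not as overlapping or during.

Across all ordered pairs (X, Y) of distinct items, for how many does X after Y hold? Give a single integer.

Checking all 110 ordered pairs for relation 'after'; matching pairs in alphabetical order:
(proc44, proc48): proc44 after proc48 ✓
(proc44, proc54): proc44 after proc54 ✓
(proc45, proc46): proc45 after proc46 ✓
(proc45, proc48): proc45 after proc48 ✓
(proc45, proc54): proc45 after proc54 ✓
(proc46, proc48): proc46 after proc48 ✓
(proc46, proc54): proc46 after proc54 ✓
(proc47, proc48): proc47 after proc48 ✓
(proc47, proc54): proc47 after proc54 ✓
(proc49, proc48): proc49 after proc48 ✓
(proc49, proc54): proc49 after proc54 ✓
(proc50, proc46): proc50 after proc46 ✓
(proc50, proc48): proc50 after proc48 ✓
(proc50, proc54): proc50 after proc54 ✓
(proc51, proc44): proc51 after proc44 ✓
(proc51, proc45): proc51 after proc45 ✓
(proc51, proc46): proc51 after proc46 ✓
(proc51, proc47): proc51 after proc47 ✓
(proc51, proc48): proc51 after proc48 ✓
(proc51, proc49): proc51 after proc49 ✓
(proc51, proc50): proc51 after proc50 ✓
(proc51, proc52): proc51 after proc52 ✓
(proc51, proc53): proc51 after proc53 ✓
(proc51, proc54): proc51 after proc54 ✓
... plus 5 further pairs not listed.
Count: 29.

29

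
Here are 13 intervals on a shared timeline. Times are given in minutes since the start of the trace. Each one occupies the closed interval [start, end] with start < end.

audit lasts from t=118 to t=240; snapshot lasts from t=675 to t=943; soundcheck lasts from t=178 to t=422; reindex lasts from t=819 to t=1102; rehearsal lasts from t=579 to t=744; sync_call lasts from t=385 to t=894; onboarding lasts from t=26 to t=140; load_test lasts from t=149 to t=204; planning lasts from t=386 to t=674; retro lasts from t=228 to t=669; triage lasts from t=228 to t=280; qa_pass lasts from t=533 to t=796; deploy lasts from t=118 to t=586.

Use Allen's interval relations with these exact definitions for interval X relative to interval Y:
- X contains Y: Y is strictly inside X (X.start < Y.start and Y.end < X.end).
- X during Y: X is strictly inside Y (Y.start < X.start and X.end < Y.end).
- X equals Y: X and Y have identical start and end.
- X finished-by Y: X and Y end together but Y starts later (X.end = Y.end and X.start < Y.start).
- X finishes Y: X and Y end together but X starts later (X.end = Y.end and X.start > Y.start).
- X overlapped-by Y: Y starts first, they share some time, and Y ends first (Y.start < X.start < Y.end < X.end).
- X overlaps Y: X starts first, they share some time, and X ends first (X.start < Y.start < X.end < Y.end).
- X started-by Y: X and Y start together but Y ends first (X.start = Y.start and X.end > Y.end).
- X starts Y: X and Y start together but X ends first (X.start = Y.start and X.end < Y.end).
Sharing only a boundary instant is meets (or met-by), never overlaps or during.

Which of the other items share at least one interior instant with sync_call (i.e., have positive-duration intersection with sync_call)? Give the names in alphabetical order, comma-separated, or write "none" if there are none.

Target sync_call = [t=385, t=894].
audit [t=118, t=240] → before → no.
deploy [t=118, t=586] → overlaps → yes.
load_test [t=149, t=204] → before → no.
onboarding [t=26, t=140] → before → no.
planning [t=386, t=674] → during → yes.
qa_pass [t=533, t=796] → during → yes.
rehearsal [t=579, t=744] → during → yes.
reindex [t=819, t=1102] → overlapped-by → yes.
retro [t=228, t=669] → overlaps → yes.
snapshot [t=675, t=943] → overlapped-by → yes.
soundcheck [t=178, t=422] → overlaps → yes.
triage [t=228, t=280] → before → no.
Result: deploy, planning, qa_pass, rehearsal, reindex, retro, snapshot, soundcheck.

deploy, planning, qa_pass, rehearsal, reindex, retro, snapshot, soundcheck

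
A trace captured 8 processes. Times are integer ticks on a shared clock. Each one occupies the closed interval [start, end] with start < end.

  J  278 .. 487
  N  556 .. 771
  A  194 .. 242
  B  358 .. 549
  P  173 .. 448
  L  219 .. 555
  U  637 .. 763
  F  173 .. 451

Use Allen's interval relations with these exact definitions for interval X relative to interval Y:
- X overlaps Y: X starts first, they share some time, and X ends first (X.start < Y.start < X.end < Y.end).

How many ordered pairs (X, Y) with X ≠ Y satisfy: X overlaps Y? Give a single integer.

8

Checking all 56 ordered pairs for relation 'overlaps'; matching pairs in alphabetical order:
(A, L): A overlaps L ✓
(F, B): F overlaps B ✓
(F, J): F overlaps J ✓
(F, L): F overlaps L ✓
(J, B): J overlaps B ✓
(P, B): P overlaps B ✓
(P, J): P overlaps J ✓
(P, L): P overlaps L ✓
Count: 8.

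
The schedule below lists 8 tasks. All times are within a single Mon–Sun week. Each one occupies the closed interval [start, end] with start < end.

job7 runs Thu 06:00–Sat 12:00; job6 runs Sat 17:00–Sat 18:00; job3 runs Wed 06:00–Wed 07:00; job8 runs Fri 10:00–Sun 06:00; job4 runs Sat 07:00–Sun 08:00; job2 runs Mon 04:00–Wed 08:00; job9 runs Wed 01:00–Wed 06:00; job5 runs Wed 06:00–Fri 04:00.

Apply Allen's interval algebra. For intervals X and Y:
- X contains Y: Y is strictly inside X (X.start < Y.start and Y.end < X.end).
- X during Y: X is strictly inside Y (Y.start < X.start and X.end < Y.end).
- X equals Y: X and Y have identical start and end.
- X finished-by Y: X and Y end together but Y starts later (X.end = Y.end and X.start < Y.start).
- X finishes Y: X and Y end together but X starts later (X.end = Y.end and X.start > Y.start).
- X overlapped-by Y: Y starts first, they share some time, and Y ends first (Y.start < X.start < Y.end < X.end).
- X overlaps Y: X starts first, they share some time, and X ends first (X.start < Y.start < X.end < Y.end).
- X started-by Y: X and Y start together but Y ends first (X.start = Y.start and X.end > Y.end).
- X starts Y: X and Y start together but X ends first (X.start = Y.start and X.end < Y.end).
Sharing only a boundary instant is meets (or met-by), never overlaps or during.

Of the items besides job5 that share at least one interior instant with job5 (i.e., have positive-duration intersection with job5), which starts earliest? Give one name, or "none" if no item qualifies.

Target job5 = [Wed 06:00, Fri 04:00].
job2 [Mon 04:00, Wed 08:00] → overlaps → candidate.
job3 [Wed 06:00, Wed 07:00] → starts → candidate.
job4 [Sat 07:00, Sun 08:00] → after → excluded.
job6 [Sat 17:00, Sat 18:00] → after → excluded.
job7 [Thu 06:00, Sat 12:00] → overlapped-by → candidate.
job8 [Fri 10:00, Sun 06:00] → after → excluded.
job9 [Wed 01:00, Wed 06:00] → meets → excluded.
Among candidates, earliest start is Mon 04:00 → job2.

job2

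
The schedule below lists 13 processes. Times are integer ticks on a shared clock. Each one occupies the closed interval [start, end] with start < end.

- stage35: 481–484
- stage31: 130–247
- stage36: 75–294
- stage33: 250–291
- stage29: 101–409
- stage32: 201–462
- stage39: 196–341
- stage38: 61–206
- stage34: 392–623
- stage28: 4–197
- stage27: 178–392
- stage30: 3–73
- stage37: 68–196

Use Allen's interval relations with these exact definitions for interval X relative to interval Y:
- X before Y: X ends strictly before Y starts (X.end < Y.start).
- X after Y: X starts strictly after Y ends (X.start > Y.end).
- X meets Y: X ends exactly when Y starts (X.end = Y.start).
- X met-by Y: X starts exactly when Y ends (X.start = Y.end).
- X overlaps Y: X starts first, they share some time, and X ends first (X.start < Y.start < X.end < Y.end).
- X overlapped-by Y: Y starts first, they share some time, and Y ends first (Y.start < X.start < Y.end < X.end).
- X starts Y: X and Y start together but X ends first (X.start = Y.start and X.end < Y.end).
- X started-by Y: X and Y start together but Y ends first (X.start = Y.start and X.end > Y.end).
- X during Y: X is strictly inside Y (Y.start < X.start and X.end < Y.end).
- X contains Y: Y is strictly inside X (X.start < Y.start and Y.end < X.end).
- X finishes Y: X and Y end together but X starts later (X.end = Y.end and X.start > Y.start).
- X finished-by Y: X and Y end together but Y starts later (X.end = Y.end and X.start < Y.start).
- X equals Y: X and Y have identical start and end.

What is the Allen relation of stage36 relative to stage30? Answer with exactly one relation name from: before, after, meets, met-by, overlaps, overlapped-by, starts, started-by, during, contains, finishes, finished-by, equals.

after

stage36 = [75, 294]; stage30 = [3, 73].
Compare endpoints: stage36.start > stage30.start, stage36.start > stage30.end, stage36.end > stage30.start, stage36.end > stage30.end.
That pattern is 'after'.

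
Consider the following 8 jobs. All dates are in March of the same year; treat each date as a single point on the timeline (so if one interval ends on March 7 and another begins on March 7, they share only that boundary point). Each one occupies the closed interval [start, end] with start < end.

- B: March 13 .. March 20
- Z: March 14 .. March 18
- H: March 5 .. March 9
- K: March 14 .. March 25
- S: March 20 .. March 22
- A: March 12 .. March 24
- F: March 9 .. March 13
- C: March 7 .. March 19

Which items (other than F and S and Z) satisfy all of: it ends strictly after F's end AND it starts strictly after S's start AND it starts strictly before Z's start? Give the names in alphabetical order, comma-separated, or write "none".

none

Conditions: its end is strictly after F's end (X.end > March 13) AND its start is strictly after S's start (X.start > March 20) AND its start is strictly before Z's start (X.start < March 14).
A: end March 24 > March 13? ✓; start March 12 > March 20? ✗; start March 12 < March 14? ✓ → no.
B: end March 20 > March 13? ✓; start March 13 > March 20? ✗; start March 13 < March 14? ✓ → no.
C: end March 19 > March 13? ✓; start March 7 > March 20? ✗; start March 7 < March 14? ✓ → no.
H: end March 9 > March 13? ✗; start March 5 > March 20? ✗; start March 5 < March 14? ✓ → no.
K: end March 25 > March 13? ✓; start March 14 > March 20? ✗; start March 14 < March 14? ✗ → no.
Result: none.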